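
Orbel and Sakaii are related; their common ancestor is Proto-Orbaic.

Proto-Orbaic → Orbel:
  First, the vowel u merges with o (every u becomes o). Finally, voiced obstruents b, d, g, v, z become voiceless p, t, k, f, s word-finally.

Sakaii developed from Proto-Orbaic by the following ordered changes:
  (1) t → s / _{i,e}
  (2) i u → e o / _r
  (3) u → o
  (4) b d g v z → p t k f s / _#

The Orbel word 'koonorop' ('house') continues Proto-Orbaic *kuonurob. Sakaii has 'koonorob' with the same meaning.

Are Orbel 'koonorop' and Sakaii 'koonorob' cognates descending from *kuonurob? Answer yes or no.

no

Derive the expected Sakaii reflex of *kuonurob:
Sakaii: *kuonurob
  kuonurob (rule 1 does not apply)
  kuonurob → kuonorob   [pre-rhotic lowering]
  kuonorob → koonorob   [vowel merger]
  koonorob → koonorop   [final devoicing]
  giving Sakaii koonorop.
The regular Sakaii reflex would be 'koonorop', but the attested form is 'koonorob'. The correspondence is irregular, so they are not cognates (the Sakaii form has a different source).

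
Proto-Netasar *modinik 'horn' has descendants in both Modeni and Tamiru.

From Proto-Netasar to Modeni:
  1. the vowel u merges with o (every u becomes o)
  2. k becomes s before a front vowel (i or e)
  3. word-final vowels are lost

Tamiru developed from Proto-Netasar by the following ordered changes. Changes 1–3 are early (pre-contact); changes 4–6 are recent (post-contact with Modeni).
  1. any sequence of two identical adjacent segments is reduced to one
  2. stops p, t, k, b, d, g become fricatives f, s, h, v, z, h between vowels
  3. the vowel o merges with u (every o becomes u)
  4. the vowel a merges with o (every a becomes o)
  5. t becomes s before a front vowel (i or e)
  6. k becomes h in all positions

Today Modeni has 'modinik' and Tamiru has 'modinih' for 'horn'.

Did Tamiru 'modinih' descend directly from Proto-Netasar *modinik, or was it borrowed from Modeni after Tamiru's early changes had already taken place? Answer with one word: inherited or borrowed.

If inherited, *modinik would pass through all of Tamiru's changes:
Tamiru: *modinik
  modinik (rule 1 does not apply)
  modinik → mozinik   [intervocalic lenition]
  mozinik → muzinik   [vowel merger]
  muzinik (rule 4 does not apply)
  muzinik (rule 5 does not apply)
  muzinik → muzinih   [unconditioned shift]
  giving Tamiru muzinih.
If borrowed from Modeni 'modinik' after the early changes, it would undergo only the recent ones:
  rule 4 (vowel merger): no change (modinik)
  rule 5 (palatalisation): no change (modinik)
  rule 6 (unconditioned shift): modinik → modinih
  ⇒ as a loan: modinih
Tamiru 'modinih' matches the loan outcome 'modinih', not the inherited 'muzinih' — it skipped the early Tamiru changes, so it was borrowed from Modeni.

borrowed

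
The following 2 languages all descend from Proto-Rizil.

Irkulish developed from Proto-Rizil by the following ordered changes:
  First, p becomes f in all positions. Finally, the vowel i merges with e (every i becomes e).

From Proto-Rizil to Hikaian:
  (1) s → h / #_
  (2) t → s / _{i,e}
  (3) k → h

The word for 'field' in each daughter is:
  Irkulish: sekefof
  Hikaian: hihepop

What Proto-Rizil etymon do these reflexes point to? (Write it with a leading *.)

*sikepop

Position 1: Irkulish has s, Hikaian has h. Irkulish preserves s here (none of its changes turn any other segment into s), so the proto-segment is *s.
Position 5: Irkulish has f, Hikaian has p. Hikaian preserves p here (none of its changes turn any other segment into p), so the proto-segment is *p.
Position 7: Irkulish has f, Hikaian has p. Hikaian preserves p here (none of its changes turn any other segment into p), so the proto-segment is *p.
Continuing position by position gives *sikepop; check it forward:
Irkulish: *sikepop
  sikepop → sikefof   [unconditioned shift]
  sikefof → sekefof   [vowel merger]
  giving Irkulish sekefof.
Hikaian: *sikepop > hikepop > hihepop  (by debuccalisation, unconditioned shift)
*sikepop is the unique common source.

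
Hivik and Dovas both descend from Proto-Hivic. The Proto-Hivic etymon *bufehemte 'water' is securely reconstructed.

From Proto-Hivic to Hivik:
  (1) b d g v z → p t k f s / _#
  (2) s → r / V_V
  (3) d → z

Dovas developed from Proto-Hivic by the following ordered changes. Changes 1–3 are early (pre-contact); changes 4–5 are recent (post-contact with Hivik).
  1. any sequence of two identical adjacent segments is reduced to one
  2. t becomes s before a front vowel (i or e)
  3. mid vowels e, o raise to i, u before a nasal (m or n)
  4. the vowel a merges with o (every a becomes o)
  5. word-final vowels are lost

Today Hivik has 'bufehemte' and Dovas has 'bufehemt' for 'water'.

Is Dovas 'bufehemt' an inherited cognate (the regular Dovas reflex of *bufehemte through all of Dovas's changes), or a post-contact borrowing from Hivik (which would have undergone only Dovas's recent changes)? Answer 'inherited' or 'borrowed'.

If inherited, *bufehemte would pass through all of Dovas's changes:
Dovas: *bufehemte
  bufehemte (rule 1 does not apply)
  bufehemte → bufehemse   [palatalisation]
  bufehemse → bufehimse   [pre-nasal raising]
  bufehimse (rule 4 does not apply)
  bufehimse → bufehims   [apocope]
  giving Dovas bufehims.
If borrowed from Hivik 'bufehemte' after the early changes, it would undergo only the recent ones:
  rule 4 (vowel merger): no change (bufehemte)
  rule 5 (apocope): bufehemte → bufehemt
  ⇒ as a loan: bufehemt
Dovas 'bufehemt' matches the loan outcome 'bufehemt', not the inherited 'bufehims' — it skipped the early Dovas changes, so it was borrowed from Hivik.

borrowed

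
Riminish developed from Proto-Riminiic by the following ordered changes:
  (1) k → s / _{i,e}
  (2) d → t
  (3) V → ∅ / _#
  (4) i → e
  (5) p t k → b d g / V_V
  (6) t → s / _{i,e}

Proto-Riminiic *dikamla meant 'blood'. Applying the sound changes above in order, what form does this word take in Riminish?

Riminish: *dikamla
  dikamla (rule 1 does not apply)
  dikamla → tikamla   [unconditioned shift]
  tikamla → tikaml   [apocope]
  tikaml → tekaml   [vowel merger]
  tekaml → tegaml   [intervocalic voicing]
  tegaml → segaml   [palatalisation]
  giving Riminish segaml.

segaml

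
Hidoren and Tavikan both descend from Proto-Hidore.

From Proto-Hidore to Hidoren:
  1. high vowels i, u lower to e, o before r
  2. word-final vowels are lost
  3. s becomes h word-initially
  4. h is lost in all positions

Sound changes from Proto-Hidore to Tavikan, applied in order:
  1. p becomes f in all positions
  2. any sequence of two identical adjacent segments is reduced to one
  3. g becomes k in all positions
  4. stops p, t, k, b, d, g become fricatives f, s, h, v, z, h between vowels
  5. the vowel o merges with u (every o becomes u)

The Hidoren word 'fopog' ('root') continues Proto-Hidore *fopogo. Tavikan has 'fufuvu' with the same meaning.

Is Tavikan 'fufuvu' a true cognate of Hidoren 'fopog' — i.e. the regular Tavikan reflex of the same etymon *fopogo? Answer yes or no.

Derive the expected Tavikan reflex of *fopogo:
Tavikan: *fopogo
  fopogo → fofogo   [unconditioned shift]
  fofogo (rule 2 does not apply)
  fofogo → fofoko   [unconditioned shift]
  fofoko → fofoho   [intervocalic lenition]
  fofoho → fufuhu   [vowel merger]
  giving Tavikan fufuhu.
The regular Tavikan reflex would be 'fufuhu', but the attested form is 'fufuvu'. The correspondence is irregular, so they are not cognates (the Tavikan form has a different source).

no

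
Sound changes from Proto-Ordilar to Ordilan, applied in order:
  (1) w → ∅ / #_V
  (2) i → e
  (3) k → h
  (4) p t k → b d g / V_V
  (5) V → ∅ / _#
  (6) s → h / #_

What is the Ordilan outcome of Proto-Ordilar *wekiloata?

eheload

Ordilan: start from *wekiloata.
  rule 1 (glide loss): wekiloata → ekiloata
  rule 2 (vowel merger): ekiloata → ekeloata
  rule 3 (unconditioned shift): ekeloata → eheloata
  rule 4 (intervocalic voicing): eheloata → eheloada
  rule 5 (apocope): eheloada → eheload
  rule 6: no change — eheload
  ⇒ Ordilan eheload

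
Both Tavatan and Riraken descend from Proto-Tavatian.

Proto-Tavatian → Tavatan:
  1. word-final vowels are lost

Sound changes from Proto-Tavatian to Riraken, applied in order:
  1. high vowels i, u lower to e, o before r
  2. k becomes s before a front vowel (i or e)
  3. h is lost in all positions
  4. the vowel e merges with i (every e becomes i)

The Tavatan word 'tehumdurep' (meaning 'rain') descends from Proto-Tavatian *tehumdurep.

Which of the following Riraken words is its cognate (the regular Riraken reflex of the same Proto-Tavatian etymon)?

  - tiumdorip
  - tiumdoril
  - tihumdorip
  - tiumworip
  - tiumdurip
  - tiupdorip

Riraken: start from *tehumdurep.
  rule 1 (pre-rhotic lowering): tehumdurep → tehumdorep
  rule 2: no change — tehumdorep
  rule 3 (h-loss): tehumdorep → teumdorep
  rule 4 (vowel merger): teumdorep → tiumdorip
  ⇒ Riraken tiumdorip
The other candidates each miss or misapply at least one Riraken change.

tiumdorip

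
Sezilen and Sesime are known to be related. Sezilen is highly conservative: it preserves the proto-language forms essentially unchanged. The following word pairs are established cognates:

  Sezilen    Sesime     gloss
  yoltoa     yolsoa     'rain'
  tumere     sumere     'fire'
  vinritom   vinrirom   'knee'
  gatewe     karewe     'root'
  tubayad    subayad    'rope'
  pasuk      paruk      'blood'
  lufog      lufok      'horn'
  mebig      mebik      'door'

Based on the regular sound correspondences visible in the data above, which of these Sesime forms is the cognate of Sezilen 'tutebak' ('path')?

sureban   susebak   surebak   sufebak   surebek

surebak

tumere ~ sumere, tubayad ~ subayad — Sezilen t corresponds to Sesime s word-initially before a back vowel.
gatewe ~ karewe — Sezilen t corresponds to Sesime r between vowels (before a front vowel).
Applying these to Sezilen 'tutebak':
  tutebak → sutebak   (t→s word-initially before a back vowel)
  sutebak → surebak   (t→r between vowels (before a front vowel))
So the Sesime cognate is 'surebak'.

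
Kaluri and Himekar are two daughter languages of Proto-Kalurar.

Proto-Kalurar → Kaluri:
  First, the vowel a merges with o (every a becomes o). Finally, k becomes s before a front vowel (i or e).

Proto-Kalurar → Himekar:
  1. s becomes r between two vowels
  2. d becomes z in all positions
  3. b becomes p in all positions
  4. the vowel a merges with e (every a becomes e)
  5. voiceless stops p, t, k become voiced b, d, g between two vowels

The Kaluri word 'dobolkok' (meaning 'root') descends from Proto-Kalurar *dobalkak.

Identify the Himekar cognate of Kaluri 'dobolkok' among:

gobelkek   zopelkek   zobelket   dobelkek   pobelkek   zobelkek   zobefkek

Himekar: *dobalkak
  dobalkak (rule 1 does not apply)
  dobalkak → zobalkak   [unconditioned shift]
  zobalkak → zopalkak   [unconditioned shift]
  zopalkak → zopelkek   [vowel merger]
  zopelkek → zobelkek   [intervocalic voicing]
  giving Himekar zobelkek.
The other candidates each miss or misapply at least one Himekar change.

zobelkek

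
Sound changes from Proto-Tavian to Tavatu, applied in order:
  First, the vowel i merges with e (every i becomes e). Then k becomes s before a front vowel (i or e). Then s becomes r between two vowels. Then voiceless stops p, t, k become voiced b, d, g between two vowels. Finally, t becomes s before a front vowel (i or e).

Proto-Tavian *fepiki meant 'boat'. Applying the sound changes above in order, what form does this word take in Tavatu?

febere

Tavatu: *fepiki
  fepiki → fepeke   [vowel merger]
  fepeke → fepese   [palatalisation]
  fepese → fepere   [rhotacism]
  fepere → febere   [intervocalic voicing]
  febere (rule 5 does not apply)
  giving Tavatu febere.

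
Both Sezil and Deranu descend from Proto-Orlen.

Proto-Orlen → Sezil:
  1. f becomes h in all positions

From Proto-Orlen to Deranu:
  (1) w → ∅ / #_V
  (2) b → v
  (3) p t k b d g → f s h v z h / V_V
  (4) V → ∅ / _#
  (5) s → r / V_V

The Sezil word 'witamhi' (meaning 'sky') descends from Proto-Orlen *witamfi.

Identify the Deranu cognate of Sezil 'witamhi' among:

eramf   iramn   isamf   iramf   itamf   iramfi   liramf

Deranu: *witamfi > itamfi > isamfi > isamf > iramf  (by glide loss, intervocalic lenition, apocope, rhotacism)
The other candidates each miss or misapply at least one Deranu change.

iramf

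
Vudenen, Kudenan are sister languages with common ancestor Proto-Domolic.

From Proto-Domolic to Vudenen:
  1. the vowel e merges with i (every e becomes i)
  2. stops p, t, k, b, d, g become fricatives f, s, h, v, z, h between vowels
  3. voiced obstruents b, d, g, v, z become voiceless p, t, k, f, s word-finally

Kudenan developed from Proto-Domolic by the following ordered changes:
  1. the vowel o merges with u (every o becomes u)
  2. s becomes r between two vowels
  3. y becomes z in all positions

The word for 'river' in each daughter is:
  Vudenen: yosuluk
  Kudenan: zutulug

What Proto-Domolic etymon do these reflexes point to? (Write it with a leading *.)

Position 2: Vudenen has o, Kudenan has u. Vudenen preserves o here (none of its changes turn any other segment into o), so the proto-segment is *o.
Position 7: Vudenen has k, Kudenan has g. Kudenan preserves g here (none of its changes turn any other segment into g), so the proto-segment is *g.
Position 1: Vudenen has y, Kudenan has z. Vudenen preserves y here (none of its changes turn any other segment into y), so the proto-segment is *y.
This points to *yotulug. Verify forward in each daughter:
Vudenen: *yotulug > yosulug > yosuluk  (by intervocalic lenition, final devoicing)
Kudenan: *yotulug
  yotulug → yutulug   [vowel merger]
  yutulug (rule 2 does not apply)
  yutulug → zutulug   [unconditioned shift]
  giving Kudenan zutulug.
Only *yotulug yields all of Vudenen yosuluk, Kudenan zutulug.

*yotulug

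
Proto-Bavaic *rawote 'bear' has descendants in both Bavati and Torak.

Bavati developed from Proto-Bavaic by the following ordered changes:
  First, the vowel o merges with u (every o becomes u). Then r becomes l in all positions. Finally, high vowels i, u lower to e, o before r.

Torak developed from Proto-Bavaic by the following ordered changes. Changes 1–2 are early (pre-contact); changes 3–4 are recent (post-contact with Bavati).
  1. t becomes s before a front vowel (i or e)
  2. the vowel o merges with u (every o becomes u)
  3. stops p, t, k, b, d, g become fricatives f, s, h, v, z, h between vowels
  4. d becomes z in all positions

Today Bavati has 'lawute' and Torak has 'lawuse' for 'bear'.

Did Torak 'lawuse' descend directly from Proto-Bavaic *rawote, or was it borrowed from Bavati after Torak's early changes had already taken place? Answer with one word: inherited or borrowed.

borrowed

If inherited, *rawote would pass through all of Torak's changes:
Torak: *rawote
  rawote → rawose   [palatalisation]
  rawose → rawuse   [vowel merger]
  rawuse (rule 3 does not apply)
  rawuse (rule 4 does not apply)
  giving Torak rawuse.
If borrowed from Bavati 'lawute' after the early changes, it would undergo only the recent ones:
  rule 3 (intervocalic lenition): lawute → lawuse
  rule 4 (unconditioned shift): no change (lawuse)
  ⇒ as a loan: lawuse
Torak 'lawuse' matches the loan outcome 'lawuse', not the inherited 'rawuse' — it skipped the early Torak changes, so it was borrowed from Bavati.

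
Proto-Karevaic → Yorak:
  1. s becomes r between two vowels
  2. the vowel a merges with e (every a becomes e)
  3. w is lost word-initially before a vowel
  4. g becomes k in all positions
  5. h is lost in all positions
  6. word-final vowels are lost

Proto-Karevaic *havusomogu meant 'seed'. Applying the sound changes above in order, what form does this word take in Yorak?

evuromok

Yorak: *havusomogu > havuromogu > hevuromogu > hevuromoku > evuromoku > evuromok  (by rhotacism, vowel merger, unconditioned shift, h-loss, apocope)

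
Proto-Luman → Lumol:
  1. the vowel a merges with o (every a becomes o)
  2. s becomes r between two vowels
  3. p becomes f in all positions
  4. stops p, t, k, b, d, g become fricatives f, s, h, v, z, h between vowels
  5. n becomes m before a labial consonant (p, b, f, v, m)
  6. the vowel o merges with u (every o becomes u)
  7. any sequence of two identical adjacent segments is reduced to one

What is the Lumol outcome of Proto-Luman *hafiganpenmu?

hufihumfemu

Lumol: *hafiganpenmu > hofigonpenmu > hofigonfenmu > hofihonfenmu > hofihomfemmu > hufihumfemmu > hufihumfemu  (by vowel merger, unconditioned shift, intervocalic lenition, nasal place assimilation, vowel merger, degemination)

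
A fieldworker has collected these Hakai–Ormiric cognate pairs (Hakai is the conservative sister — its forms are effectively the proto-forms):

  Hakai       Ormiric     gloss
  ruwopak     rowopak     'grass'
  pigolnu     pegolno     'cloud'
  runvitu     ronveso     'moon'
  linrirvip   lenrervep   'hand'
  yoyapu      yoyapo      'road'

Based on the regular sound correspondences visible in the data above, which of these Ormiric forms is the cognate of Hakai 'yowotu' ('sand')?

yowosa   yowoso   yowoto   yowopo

yowoso

runvitu ~ ronveso — Hakai t corresponds to Ormiric s between vowels (before a back vowel).
pigolnu ~ pegolno, runvitu ~ ronveso — Hakai u corresponds to Ormiric o word-finally.
Applying these to Hakai 'yowotu':
  yowotu → yowosu   (t→s between vowels (before a back vowel))
  yowosu → yowoso   (u→o word-finally)
So the Ormiric cognate is 'yowoso'.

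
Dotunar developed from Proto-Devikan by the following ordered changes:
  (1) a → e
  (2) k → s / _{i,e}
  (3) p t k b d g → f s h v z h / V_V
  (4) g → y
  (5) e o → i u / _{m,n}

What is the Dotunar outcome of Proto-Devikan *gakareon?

Dotunar: *gakareon > gekereon > gesereon > yesereon > yesereun  (by vowel merger, palatalisation, unconditioned shift, pre-nasal raising)

yesereun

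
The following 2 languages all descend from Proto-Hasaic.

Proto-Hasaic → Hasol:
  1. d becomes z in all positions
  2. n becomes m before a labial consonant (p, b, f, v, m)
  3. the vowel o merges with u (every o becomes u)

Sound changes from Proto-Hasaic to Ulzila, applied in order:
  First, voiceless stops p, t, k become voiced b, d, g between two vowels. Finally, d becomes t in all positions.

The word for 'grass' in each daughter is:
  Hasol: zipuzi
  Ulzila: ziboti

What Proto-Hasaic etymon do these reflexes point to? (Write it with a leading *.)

Position 4: Hasol has u, Ulzila has o. Ulzila preserves o here (none of its changes turn any other segment into o), so the proto-segment is *o.
Position 3: Hasol has p, Ulzila has b. Hasol preserves p here (none of its changes turn any other segment into p), so the proto-segment is *p.
This points to *zipodi. Verify forward in each daughter:
Hasol: start from *zipodi.
  rule 1 (unconditioned shift): zipodi → zipozi
  rule 2: no change — zipozi
  rule 3 (vowel merger): zipozi → zipuzi
  ⇒ Hasol zipuzi
Ulzila: *zipodi > zibodi > ziboti  (by intervocalic voicing, unconditioned shift)
*zipodi is the unique common source.

*zipodi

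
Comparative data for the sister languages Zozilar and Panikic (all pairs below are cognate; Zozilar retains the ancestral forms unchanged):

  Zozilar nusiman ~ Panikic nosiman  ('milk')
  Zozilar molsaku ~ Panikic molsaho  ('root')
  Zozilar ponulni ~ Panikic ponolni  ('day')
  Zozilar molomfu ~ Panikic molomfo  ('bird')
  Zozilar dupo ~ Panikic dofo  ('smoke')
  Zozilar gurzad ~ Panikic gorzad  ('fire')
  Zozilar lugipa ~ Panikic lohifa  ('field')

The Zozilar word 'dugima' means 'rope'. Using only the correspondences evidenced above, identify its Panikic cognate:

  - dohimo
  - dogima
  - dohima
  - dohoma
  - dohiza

nusiman ~ nosiman, ponulni ~ ponolni — Zozilar u corresponds to Panikic o after a consonant, before a consonant other than r, m, n, p, b, f, v.
lugipa ~ lohifa — Zozilar g corresponds to Panikic h between vowels (before a front vowel).
Applying these to Zozilar 'dugima':
  dugima → dogima   (u→o after a consonant, before a consonant other than r, m, n, p, b, f, v)
  dogima → dohima   (g→h between vowels (before a front vowel))
So the Panikic cognate is 'dohima'.

dohima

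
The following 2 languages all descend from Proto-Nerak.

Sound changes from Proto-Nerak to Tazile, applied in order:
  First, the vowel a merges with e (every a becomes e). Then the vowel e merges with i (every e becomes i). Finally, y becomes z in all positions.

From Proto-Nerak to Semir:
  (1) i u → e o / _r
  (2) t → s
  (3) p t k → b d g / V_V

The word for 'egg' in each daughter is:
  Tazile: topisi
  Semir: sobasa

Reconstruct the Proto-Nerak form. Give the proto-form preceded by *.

*topasa

Position 4: Tazile has i, Semir has a. Semir preserves a here (none of its changes turn any other segment into a), so the proto-segment is *a.
Position 3: Tazile has p, Semir has b. Tazile preserves p here (none of its changes turn any other segment into p), so the proto-segment is *p.
This points to *topasa. Verify forward in each daughter:
Tazile: start from *topasa.
  rule 1 (vowel merger): topasa → topese
  rule 2 (vowel merger): topese → topisi
  rule 3: no change — topisi
  ⇒ Tazile topisi
Semir: *topasa
  topasa (rule 1 does not apply)
  topasa → sopasa   [unconditioned shift]
  sopasa → sobasa   [intervocalic voicing]
  giving Semir sobasa.
Only *topasa yields all of Tazile topisi, Semir sobasa.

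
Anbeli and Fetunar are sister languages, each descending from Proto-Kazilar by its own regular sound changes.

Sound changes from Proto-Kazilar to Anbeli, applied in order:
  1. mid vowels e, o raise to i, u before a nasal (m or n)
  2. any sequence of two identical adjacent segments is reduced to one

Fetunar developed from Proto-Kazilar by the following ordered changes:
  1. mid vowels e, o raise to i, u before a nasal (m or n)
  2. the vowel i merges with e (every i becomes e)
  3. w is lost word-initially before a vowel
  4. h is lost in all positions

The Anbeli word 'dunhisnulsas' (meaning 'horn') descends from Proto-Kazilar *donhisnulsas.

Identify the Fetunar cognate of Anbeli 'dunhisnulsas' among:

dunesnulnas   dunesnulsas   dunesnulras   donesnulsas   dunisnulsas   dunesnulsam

dunesnulsas

Fetunar: *donhisnulsas
  donhisnulsas → dunhisnulsas   [pre-nasal raising]
  dunhisnulsas → dunhesnulsas   [vowel merger]
  dunhesnulsas (rule 3 does not apply)
  dunhesnulsas → dunesnulsas   [h-loss]
  giving Fetunar dunesnulsas.
Only 'dunesnulsas' matches the regular Fetunar development of *donhisnulsas.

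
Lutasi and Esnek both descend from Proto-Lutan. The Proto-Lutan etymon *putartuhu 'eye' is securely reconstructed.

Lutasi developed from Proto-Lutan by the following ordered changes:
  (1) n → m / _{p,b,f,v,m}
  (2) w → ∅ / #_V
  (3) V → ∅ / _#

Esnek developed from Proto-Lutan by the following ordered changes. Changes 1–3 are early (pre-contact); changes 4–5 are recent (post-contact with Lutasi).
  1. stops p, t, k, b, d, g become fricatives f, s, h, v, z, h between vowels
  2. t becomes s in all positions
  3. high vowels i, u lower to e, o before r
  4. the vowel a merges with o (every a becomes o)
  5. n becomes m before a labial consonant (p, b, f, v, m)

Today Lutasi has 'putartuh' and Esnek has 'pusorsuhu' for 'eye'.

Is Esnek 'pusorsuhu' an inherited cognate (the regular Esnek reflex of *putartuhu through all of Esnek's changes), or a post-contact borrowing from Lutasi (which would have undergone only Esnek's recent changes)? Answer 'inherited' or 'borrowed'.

inherited

If inherited, *putartuhu would pass through all of Esnek's changes:
Esnek: *putartuhu
  putartuhu → pusartuhu   [intervocalic lenition]
  pusartuhu → pusarsuhu   [unconditioned shift]
  pusarsuhu (rule 3 does not apply)
  pusarsuhu → pusorsuhu   [vowel merger]
  pusorsuhu (rule 5 does not apply)
  giving Esnek pusorsuhu.
If borrowed from Lutasi 'putartuh' after the early changes, it would undergo only the recent ones:
  rule 4 (vowel merger): putartuh → putortuh
  rule 5 (nasal place assimilation): no change (putortuh)
  ⇒ as a loan: putortuh
Esnek 'pusorsuhu' matches the inherited outcome exactly, so it is an inherited cognate, not a loan.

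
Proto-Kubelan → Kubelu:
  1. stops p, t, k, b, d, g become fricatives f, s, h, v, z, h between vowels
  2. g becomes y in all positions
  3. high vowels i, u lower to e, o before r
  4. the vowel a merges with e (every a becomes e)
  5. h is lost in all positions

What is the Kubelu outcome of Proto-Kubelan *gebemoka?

yevemoe

Kubelu: *gebemoka > gevemoha > yevemoha > yevemohe > yevemoe  (by intervocalic lenition, unconditioned shift, vowel merger, h-loss)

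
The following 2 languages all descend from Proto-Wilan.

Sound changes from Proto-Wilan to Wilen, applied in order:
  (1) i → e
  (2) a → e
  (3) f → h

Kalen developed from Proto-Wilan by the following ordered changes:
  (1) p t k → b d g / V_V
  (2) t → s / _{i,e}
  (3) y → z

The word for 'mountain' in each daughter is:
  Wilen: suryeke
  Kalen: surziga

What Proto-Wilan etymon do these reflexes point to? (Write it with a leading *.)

*suryika

Position 4: Wilen has y, Kalen has z. Wilen preserves y here (none of its changes turn any other segment into y), so the proto-segment is *y.
Position 5: Wilen has e, Kalen has i. Kalen preserves i here (none of its changes turn any other segment into i), so the proto-segment is *i.
Position 6: Wilen has k, Kalen has g. Wilen preserves k here (none of its changes turn any other segment into k), so the proto-segment is *k.
This points to *suryika. Verify forward in each daughter:
Wilen: start from *suryika.
  rule 1 (vowel merger): suryika → suryeka
  rule 2 (vowel merger): suryeka → suryeke
  rule 3: no change — suryeke
  ⇒ Wilen suryeke
Kalen: *suryika > suryiga > surziga  (by intervocalic voicing, unconditioned shift)
No other proto-form is consistent with every reflex, so the reconstruction is *suryika.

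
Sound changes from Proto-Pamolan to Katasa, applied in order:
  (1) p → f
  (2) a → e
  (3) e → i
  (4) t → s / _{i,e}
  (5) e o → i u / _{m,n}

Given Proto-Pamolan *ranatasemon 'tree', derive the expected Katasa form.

rinisisimun

Katasa: *ranatasemon
  ranatasemon (rule 1 does not apply)
  ranatasemon → renetesemon   [vowel merger]
  renetesemon → rinitisimon   [vowel merger]
  rinitisimon → rinisisimon   [palatalisation]
  rinisisimon → rinisisimun   [pre-nasal raising]
  giving Katasa rinisisimun.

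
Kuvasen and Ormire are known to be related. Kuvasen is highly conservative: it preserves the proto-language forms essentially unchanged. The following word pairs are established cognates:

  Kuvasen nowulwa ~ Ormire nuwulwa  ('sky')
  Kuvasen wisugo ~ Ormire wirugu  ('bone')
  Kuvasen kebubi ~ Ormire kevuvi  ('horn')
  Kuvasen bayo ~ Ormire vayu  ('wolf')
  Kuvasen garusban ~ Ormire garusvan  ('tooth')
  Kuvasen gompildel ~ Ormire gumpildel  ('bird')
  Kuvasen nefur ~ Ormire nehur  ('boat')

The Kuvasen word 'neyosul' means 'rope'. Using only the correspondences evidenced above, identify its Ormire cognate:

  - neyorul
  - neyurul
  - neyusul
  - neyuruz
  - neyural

neyurul

nowulwa ~ nuwulwa — Kuvasen o corresponds to Ormire u after a consonant, before a consonant other than r, m, n, p, b, f, v.
wisugo ~ wirugu — Kuvasen s corresponds to Ormire r between vowels (before a back vowel).
Applying these to Kuvasen 'neyosul':
  neyosul → neyusul   (o→u after a consonant, before a consonant other than r, m, n, p, b, f, v)
  neyusul → neyurul   (s→r between vowels (before a back vowel))
So the Ormire cognate is 'neyurul'.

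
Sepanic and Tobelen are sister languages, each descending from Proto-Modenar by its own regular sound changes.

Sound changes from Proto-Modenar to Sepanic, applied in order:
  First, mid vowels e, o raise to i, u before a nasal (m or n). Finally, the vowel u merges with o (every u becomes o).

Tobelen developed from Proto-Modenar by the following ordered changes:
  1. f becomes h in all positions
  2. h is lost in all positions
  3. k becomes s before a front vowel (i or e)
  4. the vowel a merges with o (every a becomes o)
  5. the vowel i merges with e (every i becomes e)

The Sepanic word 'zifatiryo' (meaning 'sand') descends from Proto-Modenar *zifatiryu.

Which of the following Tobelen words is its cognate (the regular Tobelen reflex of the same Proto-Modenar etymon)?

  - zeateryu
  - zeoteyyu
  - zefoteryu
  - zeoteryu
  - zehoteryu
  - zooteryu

zeoteryu

Tobelen: *zifatiryu > zihatiryu > ziatiryu > ziotiryu > zeoteryu  (by unconditioned shift, h-loss, vowel merger, vowel merger)
Only 'zeoteryu' matches the regular Tobelen development of *zifatiryu.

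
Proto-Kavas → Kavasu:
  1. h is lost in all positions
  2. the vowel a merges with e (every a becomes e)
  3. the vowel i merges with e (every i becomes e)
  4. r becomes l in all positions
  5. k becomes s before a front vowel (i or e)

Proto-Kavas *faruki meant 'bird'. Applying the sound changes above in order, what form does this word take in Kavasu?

feluse

Kavasu: *faruki > feruki > feruke > feluke > feluse  (by vowel merger, vowel merger, unconditioned shift, palatalisation)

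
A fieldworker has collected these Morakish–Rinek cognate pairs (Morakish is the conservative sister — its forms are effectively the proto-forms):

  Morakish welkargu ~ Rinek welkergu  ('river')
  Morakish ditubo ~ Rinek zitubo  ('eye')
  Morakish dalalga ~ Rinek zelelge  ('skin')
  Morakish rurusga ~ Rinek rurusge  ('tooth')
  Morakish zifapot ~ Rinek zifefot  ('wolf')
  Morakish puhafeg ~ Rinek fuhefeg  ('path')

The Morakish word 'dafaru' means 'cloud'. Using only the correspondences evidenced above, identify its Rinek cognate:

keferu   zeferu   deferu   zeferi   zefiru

zeferu

dalalga ~ zelelge — Morakish d corresponds to Rinek z word-initially before a back vowel.
puhafeg ~ fuhefeg — Morakish a corresponds to Rinek e after a consonant, before a labial obstruent.
welkargu ~ welkergu — Morakish a corresponds to Rinek e after a consonant, before r.
Applying these to Morakish 'dafaru':
  dafaru → zafaru   (d→z word-initially before a back vowel)
  zafaru → zefaru   (a→e after a consonant, before a labial obstruent)
  zefaru → zeferu   (a→e after a consonant, before r)
So the Rinek cognate is 'zeferu'.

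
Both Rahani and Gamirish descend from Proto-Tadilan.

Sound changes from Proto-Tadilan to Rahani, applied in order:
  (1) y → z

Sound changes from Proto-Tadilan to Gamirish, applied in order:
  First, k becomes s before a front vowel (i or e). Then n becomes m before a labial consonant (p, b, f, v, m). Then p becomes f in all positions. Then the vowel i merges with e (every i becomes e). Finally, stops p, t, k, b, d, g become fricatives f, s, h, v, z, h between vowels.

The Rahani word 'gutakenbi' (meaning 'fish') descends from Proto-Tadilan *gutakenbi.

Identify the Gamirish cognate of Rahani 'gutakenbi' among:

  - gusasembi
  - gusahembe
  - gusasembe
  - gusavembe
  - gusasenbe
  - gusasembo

gusasembe

Gamirish: *gutakenbi
  gutakenbi → gutasenbi   [palatalisation]
  gutasenbi → gutasembi   [nasal place assimilation]
  gutasembi (rule 3 does not apply)
  gutasembi → gutasembe   [vowel merger]
  gutasembe → gusasembe   [intervocalic lenition]
  giving Gamirish gusasembe.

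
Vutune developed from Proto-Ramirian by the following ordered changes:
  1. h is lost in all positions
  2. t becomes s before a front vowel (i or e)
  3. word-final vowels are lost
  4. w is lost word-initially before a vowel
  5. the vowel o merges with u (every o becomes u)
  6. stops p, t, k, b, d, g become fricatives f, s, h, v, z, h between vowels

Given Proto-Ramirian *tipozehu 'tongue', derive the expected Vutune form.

sifuze

Vutune: *tipozehu > tipozeu > sipozeu > sipoze > sipuze > sifuze  (by h-loss, palatalisation, apocope, vowel merger, intervocalic lenition)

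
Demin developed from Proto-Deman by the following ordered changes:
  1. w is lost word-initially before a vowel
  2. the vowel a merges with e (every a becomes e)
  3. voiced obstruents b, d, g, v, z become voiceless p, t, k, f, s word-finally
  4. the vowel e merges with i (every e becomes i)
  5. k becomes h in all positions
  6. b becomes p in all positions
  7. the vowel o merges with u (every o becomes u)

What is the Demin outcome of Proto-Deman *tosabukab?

tusipuhip

Demin: start from *tosabukab.
  rule 1: no change — tosabukab
  rule 2 (vowel merger): tosabukab → tosebukeb
  rule 3 (final devoicing): tosebukeb → tosebukep
  rule 4 (vowel merger): tosebukep → tosibukip
  rule 5 (unconditioned shift): tosibukip → tosibuhip
  rule 6 (unconditioned shift): tosibuhip → tosipuhip
  rule 7 (vowel merger): tosipuhip → tusipuhip
  ⇒ Demin tusipuhip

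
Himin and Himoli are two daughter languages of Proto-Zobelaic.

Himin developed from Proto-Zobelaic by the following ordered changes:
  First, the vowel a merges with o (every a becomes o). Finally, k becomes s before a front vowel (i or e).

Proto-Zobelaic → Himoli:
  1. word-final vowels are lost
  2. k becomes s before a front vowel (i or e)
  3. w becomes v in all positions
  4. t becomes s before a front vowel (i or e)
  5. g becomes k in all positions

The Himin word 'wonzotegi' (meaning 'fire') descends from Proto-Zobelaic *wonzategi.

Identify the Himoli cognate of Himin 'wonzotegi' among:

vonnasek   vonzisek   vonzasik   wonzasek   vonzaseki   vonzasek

vonzasek

Himoli: *wonzategi > wonzateg > vonzateg > vonzaseg > vonzasek  (by apocope, unconditioned shift, palatalisation, unconditioned shift)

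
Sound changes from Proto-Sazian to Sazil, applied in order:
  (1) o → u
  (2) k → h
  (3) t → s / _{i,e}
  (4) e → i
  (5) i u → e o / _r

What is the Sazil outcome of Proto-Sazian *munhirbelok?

Sazil: *munhirbelok
  munhirbelok → munhirbeluk   [vowel merger]
  munhirbeluk → munhirbeluh   [unconditioned shift]
  munhirbeluh (rule 3 does not apply)
  munhirbeluh → munhirbiluh   [vowel merger]
  munhirbiluh → munherbiluh   [pre-rhotic lowering]
  giving Sazil munherbiluh.

munherbiluh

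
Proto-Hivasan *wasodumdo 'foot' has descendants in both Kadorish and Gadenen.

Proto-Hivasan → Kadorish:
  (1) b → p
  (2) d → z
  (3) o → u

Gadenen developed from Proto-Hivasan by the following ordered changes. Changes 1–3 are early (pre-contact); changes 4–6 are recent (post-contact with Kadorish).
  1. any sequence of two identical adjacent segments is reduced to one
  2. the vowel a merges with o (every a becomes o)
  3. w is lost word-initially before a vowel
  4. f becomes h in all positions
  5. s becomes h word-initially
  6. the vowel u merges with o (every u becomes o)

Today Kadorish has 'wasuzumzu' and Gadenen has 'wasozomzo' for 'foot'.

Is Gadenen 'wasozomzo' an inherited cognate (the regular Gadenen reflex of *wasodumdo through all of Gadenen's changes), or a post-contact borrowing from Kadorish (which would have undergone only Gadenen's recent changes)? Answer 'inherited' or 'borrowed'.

borrowed

If inherited, *wasodumdo would pass through all of Gadenen's changes:
Gadenen: *wasodumdo
  wasodumdo (rule 1 does not apply)
  wasodumdo → wosodumdo   [vowel merger]
  wosodumdo → osodumdo   [glide loss]
  osodumdo (rule 4 does not apply)
  osodumdo (rule 5 does not apply)
  osodumdo → osodomdo   [vowel merger]
  giving Gadenen osodomdo.
If borrowed from Kadorish 'wasuzumzu' after the early changes, it would undergo only the recent ones:
  rule 4 (unconditioned shift): no change (wasuzumzu)
  rule 5 (debuccalisation): no change (wasuzumzu)
  rule 6 (vowel merger): wasuzumzu → wasozomzo
  ⇒ as a loan: wasozomzo
Gadenen 'wasozomzo' matches the loan outcome 'wasozomzo', not the inherited 'osodomdo' — it skipped the early Gadenen changes, so it was borrowed from Kadorish.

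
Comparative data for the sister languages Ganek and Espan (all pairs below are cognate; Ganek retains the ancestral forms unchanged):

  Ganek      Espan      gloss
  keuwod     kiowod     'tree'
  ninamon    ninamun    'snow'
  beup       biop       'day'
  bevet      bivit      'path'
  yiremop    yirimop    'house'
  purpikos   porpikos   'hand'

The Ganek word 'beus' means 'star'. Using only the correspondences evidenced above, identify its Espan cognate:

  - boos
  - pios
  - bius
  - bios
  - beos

bios

keuwod ~ kiowod, beup ~ biop — Ganek e corresponds to Espan i after a consonant, before a back vowel.
keuwod ~ kiowod — Ganek u corresponds to Espan o after a vowel, before a consonant other than r, m, n, p, b, f, v.
Applying these to Ganek 'beus':
  beus → bius   (e→i after a consonant, before a back vowel)
  bius → bios   (u→o after a vowel, before a consonant other than r, m, n, p, b, f, v)
So the Espan cognate is 'bios'.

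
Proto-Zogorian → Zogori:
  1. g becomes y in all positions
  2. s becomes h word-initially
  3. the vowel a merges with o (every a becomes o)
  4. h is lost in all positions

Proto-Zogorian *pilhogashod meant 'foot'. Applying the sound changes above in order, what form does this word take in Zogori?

piloyosod

Zogori: *pilhogashod > pilhoyashod > pilhoyoshod > piloyosod  (by unconditioned shift, vowel merger, h-loss)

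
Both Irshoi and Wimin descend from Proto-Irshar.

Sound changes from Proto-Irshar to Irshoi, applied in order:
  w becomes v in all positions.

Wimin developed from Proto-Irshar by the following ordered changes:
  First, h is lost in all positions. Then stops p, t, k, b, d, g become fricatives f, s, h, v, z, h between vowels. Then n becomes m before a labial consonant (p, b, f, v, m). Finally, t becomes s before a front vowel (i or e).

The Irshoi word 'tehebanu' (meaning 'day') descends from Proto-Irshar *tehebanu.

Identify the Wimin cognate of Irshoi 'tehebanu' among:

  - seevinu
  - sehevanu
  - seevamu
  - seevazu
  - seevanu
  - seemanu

Wimin: *tehebanu > teebanu > teevanu > seevanu  (by h-loss, intervocalic lenition, palatalisation)
The other candidates each miss or misapply at least one Wimin change.

seevanu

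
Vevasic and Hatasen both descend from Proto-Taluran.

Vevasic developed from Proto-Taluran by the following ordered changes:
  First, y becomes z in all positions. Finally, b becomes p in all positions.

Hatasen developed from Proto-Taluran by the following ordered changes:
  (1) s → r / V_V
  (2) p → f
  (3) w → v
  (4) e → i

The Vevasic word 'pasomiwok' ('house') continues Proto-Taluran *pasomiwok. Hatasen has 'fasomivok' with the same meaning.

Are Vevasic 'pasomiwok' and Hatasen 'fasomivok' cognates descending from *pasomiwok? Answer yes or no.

no

Derive the expected Hatasen reflex of *pasomiwok:
Hatasen: *pasomiwok > paromiwok > faromiwok > faromivok  (by rhotacism, unconditioned shift, unconditioned shift)
The regular Hatasen reflex would be 'faromivok', but the attested form is 'fasomivok'. The correspondence is irregular, so they are not cognates (the Hatasen form has a different source).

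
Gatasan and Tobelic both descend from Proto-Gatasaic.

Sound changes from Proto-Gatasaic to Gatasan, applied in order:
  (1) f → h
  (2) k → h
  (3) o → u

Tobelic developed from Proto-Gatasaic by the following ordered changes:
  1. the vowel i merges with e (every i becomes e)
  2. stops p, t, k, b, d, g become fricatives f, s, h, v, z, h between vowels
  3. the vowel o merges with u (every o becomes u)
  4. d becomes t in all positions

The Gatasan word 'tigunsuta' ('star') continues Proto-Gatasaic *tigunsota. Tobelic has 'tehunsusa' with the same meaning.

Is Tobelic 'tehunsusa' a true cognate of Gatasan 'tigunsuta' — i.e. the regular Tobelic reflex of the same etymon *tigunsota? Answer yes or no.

Derive the expected Tobelic reflex of *tigunsota:
Tobelic: *tigunsota > tegunsota > tehunsosa > tehunsusa  (by vowel merger, intervocalic lenition, vowel merger)
Tobelic 'tehunsusa' matches the regular reflex exactly, so the pair is cognate.

yes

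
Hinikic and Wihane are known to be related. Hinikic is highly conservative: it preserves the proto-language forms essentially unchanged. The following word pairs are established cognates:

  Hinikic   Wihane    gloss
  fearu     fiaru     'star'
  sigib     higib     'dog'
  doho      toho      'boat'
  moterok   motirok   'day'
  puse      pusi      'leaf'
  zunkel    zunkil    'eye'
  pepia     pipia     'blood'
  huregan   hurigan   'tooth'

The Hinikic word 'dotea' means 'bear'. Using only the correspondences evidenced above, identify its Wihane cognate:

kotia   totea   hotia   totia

doho ~ toho — Hinikic d corresponds to Wihane t word-initially before a back vowel.
fearu ~ fiaru — Hinikic e corresponds to Wihane i after a consonant, before a back vowel.
Applying these to Hinikic 'dotea':
  dotea → totea   (d→t word-initially before a back vowel)
  totea → totia   (e→i after a consonant, before a back vowel)
So the Wihane cognate is 'totia'.

totia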